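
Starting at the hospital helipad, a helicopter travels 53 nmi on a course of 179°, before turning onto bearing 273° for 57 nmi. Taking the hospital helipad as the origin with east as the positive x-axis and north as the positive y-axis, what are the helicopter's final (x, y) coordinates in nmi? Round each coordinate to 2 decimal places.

(-56.00, -50.01)

Leg 1 (179°, 53 nmi): east 53 sin 179° = 0.92, north 53 cos 179° = -52.99
Leg 2 (273°, 57 nmi): east 57 sin 273° = -56.92, north 57 cos 273° = 2.98
Summing: -56.00 nmi east, -50.01 nmi north → (-56.00, -50.01).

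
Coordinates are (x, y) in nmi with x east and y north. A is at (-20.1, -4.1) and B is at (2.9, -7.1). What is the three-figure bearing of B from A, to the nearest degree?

Δeast = 2.9 − -20.1 = 23.00; Δnorth = -7.1 − -4.1 = -3.00.
Bearing = atan2(Δeast, Δnorth) mod 360° = 97.43° ≈ 097°.

097°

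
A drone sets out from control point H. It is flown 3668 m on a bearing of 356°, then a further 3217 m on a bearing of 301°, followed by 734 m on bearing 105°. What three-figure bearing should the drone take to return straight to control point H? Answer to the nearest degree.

Leg 1 (356°, 3668 m): east 3668 sin 356° = -255.87, north 3668 cos 356° = 3659.06
Leg 2 (301°, 3217 m): east 3217 sin 301° = -2757.51, north 3217 cos 301° = 1656.88
Leg 3 (105°, 734 m): east 734 sin 105° = 708.99, north 734 cos 105° = -189.97
Net displacement: -2304.38 east, 5125.97 north. Direction back to start is (2304.38, -5125.97): bearing = atan2(2304.38, -5125.97) mod 360° = 155.79° ≈ 156°.

156°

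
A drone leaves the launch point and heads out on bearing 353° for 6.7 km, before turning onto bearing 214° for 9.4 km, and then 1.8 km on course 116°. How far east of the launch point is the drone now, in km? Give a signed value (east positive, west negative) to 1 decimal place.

-4.5 km

Leg 1 (353°, 6.7 km): east 6.7 sin 353° = -0.82, north 6.7 cos 353° = 6.65
Leg 2 (214°, 9.4 km): east 9.4 sin 214° = -5.26, north 9.4 cos 214° = -7.79
Leg 3 (116°, 1.8 km): east 1.8 sin 116° = 1.62, north 1.8 cos 116° = -0.79
Net east component: -4.46 km.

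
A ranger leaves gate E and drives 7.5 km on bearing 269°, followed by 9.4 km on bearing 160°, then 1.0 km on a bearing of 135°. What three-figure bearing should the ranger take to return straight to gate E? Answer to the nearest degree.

020°

Leg 1 (269°, 7.5 km): east 7.5 sin 269° = -7.50, north 7.5 cos 269° = -0.13
Leg 2 (160°, 9.4 km): east 9.4 sin 160° = 3.21, north 9.4 cos 160° = -8.83
Leg 3 (135°, 1.0 km): east 1.0 sin 135° = 0.71, north 1.0 cos 135° = -0.71
Net displacement: -3.58 east, -9.67 north. Direction back to start is (3.58, 9.67): bearing = atan2(3.58, 9.67) mod 360° = 20.30° ≈ 020°.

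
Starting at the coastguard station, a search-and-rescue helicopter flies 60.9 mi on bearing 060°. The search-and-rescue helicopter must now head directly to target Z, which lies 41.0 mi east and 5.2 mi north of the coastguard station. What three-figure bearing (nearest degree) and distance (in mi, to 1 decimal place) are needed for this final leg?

205°, 27.8 mi

Leg 1 (060°, 60.9 mi): east 60.9 sin 60° = 52.74, north 60.9 cos 60° = 30.45
Current position: (52.74, 30.45). Target: (41.0, 5.2). Remaining: Δeast = -11.74, Δnorth = -25.25.
Bearing = atan2(-11.74, -25.25) mod 360° = 204.94°; distance = √((-11.74)² + (-25.25)²) = 27.846 mi.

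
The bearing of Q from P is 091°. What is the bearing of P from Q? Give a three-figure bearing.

271°

Back-bearing = 091° + 180° = 271°.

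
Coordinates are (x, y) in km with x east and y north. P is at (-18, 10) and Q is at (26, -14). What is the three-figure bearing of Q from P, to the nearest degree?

Δeast = 26 − -18 = 44.00; Δnorth = -14 − 10 = -24.00.
Bearing = atan2(Δeast, Δnorth) mod 360° = 118.61° ≈ 119°.

119°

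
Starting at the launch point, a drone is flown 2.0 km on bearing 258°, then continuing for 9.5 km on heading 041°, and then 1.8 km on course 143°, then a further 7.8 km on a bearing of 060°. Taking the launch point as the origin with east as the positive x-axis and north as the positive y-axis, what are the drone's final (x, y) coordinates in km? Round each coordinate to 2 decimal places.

Leg 1 (258°, 2.0 km): east 2.0 sin 258° = -1.96, north 2.0 cos 258° = -0.42
Leg 2 (041°, 9.5 km): east 9.5 sin 41° = 6.23, north 9.5 cos 41° = 7.17
Leg 3 (143°, 1.8 km): east 1.8 sin 143° = 1.08, north 1.8 cos 143° = -1.44
Leg 4 (060°, 7.8 km): east 7.8 sin 60° = 6.75, north 7.8 cos 60° = 3.90
Summing: 12.11 km east, 9.22 km north → (12.11, 9.22).

(12.11, 9.22)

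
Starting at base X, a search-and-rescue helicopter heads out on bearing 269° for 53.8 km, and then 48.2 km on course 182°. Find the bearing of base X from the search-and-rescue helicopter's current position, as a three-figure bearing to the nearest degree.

Leg 1 (269°, 53.8 km): east 53.8 sin 269° = -53.79, north 53.8 cos 269° = -0.94
Leg 2 (182°, 48.2 km): east 48.2 sin 182° = -1.68, north 48.2 cos 182° = -48.17
Net displacement: -55.47 east, -49.11 north. Direction back to start is (55.47, 49.11): bearing = atan2(55.47, 49.11) mod 360° = 48.48° ≈ 048°.

048°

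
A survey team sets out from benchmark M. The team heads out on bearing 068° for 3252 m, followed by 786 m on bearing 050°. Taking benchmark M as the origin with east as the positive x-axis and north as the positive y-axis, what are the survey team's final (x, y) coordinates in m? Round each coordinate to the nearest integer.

Leg 1 (068°, 3252 m): east 3252 sin 68° = 3015.20, north 3252 cos 68° = 1218.22
Leg 2 (050°, 786 m): east 786 sin 50° = 602.11, north 786 cos 50° = 505.23
Summing: 3617.31 m east, 1723.45 m north → (3617, 1723).

(3617, 1723)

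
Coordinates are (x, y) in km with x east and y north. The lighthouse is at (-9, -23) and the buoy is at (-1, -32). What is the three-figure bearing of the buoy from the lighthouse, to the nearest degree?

138°

Δeast = -1 − -9 = 8.00; Δnorth = -32 − -23 = -9.00.
Bearing = atan2(Δeast, Δnorth) mod 360° = 138.37° ≈ 138°.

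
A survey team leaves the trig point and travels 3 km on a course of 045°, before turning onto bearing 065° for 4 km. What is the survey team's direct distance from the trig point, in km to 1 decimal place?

6.9 km

Leg 1 (045°, 3 km): east 3 sin 45° = 2.12, north 3 cos 45° = 2.12
Leg 2 (065°, 4 km): east 4 sin 65° = 3.63, north 4 cos 65° = 1.69
Net: 5.75 east, 3.81 north. Distance = √((5.75)² + (3.81)²) = 6.896 km.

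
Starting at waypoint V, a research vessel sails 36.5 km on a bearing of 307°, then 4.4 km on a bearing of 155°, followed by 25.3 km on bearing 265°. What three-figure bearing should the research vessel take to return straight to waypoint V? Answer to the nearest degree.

Leg 1 (307°, 36.5 km): east 36.5 sin 307° = -29.15, north 36.5 cos 307° = 21.97
Leg 2 (155°, 4.4 km): east 4.4 sin 155° = 1.86, north 4.4 cos 155° = -3.99
Leg 3 (265°, 25.3 km): east 25.3 sin 265° = -25.20, north 25.3 cos 265° = -2.21
Net displacement: -52.49 east, 15.77 north. Direction back to start is (52.49, -15.77): bearing = atan2(52.49, -15.77) mod 360° = 106.72° ≈ 107°.

107°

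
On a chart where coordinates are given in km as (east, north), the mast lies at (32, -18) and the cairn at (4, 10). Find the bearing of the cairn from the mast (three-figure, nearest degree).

Δeast = 4 − 32 = -28.00; Δnorth = 10 − -18 = 28.00.
Bearing = atan2(Δeast, Δnorth) mod 360° = 315.00° ≈ 315°.

315°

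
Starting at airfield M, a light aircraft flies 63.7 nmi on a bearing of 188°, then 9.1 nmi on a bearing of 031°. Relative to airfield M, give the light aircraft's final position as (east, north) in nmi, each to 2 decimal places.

(-4.18, -55.28)

Leg 1 (188°, 63.7 nmi): east 63.7 sin 188° = -8.87, north 63.7 cos 188° = -63.08
Leg 2 (031°, 9.1 nmi): east 9.1 sin 31° = 4.69, north 9.1 cos 31° = 7.80
Summing: -4.18 nmi east, -55.28 nmi north → (-4.18, -55.28).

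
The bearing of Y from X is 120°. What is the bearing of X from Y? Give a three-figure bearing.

Back-bearing = 120° + 180° = 300°.

300°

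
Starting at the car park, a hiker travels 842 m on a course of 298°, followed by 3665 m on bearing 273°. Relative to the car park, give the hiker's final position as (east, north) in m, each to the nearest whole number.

(-4403, 587)

Leg 1 (298°, 842 m): east 842 sin 298° = -743.44, north 842 cos 298° = 395.30
Leg 2 (273°, 3665 m): east 3665 sin 273° = -3659.98, north 3665 cos 273° = 191.81
Summing: -4403.42 m east, 587.11 m north → (-4403, 587).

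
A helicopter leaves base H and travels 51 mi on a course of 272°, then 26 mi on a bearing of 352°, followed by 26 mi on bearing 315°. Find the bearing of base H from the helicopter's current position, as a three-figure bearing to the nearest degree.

122°

Leg 1 (272°, 51 mi): east 51 sin 272° = -50.97, north 51 cos 272° = 1.78
Leg 2 (352°, 26 mi): east 26 sin 352° = -3.62, north 26 cos 352° = 25.75
Leg 3 (315°, 26 mi): east 26 sin 315° = -18.38, north 26 cos 315° = 18.38
Net displacement: -72.97 east, 45.91 north. Direction back to start is (72.97, -45.91): bearing = atan2(72.97, -45.91) mod 360° = 122.18° ≈ 122°.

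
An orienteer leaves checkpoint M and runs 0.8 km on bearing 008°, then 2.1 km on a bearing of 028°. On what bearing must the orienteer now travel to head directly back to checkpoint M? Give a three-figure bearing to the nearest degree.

Leg 1 (008°, 0.8 km): east 0.8 sin 8° = 0.11, north 0.8 cos 8° = 0.79
Leg 2 (028°, 2.1 km): east 2.1 sin 28° = 0.99, north 2.1 cos 28° = 1.85
Net displacement: 1.10 east, 2.65 north. Direction back to start is (-1.10, -2.65): bearing = atan2(-1.10, -2.65) mod 360° = 202.52° ≈ 203°.

203°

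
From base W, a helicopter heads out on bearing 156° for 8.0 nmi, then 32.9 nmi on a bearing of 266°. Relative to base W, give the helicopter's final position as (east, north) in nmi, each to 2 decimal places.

(-29.57, -9.60)

Leg 1 (156°, 8.0 nmi): east 8.0 sin 156° = 3.25, north 8.0 cos 156° = -7.31
Leg 2 (266°, 32.9 nmi): east 32.9 sin 266° = -32.82, north 32.9 cos 266° = -2.29
Summing: -29.57 nmi east, -9.60 nmi north → (-29.57, -9.60).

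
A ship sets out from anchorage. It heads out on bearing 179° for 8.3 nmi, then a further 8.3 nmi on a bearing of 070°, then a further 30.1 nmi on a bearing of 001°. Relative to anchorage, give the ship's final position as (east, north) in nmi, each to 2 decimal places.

Leg 1 (179°, 8.3 nmi): east 8.3 sin 179° = 0.14, north 8.3 cos 179° = -8.30
Leg 2 (070°, 8.3 nmi): east 8.3 sin 70° = 7.80, north 8.3 cos 70° = 2.84
Leg 3 (001°, 30.1 nmi): east 30.1 sin 1° = 0.53, north 30.1 cos 1° = 30.10
Summing: 8.47 nmi east, 24.64 nmi north → (8.47, 24.64).

(8.47, 24.64)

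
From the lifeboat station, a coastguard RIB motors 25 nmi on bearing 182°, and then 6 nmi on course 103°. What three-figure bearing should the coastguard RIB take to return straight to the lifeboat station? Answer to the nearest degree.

349°

Leg 1 (182°, 25 nmi): east 25 sin 182° = -0.87, north 25 cos 182° = -24.98
Leg 2 (103°, 6 nmi): east 6 sin 103° = 5.85, north 6 cos 103° = -1.35
Net displacement: 4.97 east, -26.33 north. Direction back to start is (-4.97, 26.33): bearing = atan2(-4.97, 26.33) mod 360° = 349.30° ≈ 349°.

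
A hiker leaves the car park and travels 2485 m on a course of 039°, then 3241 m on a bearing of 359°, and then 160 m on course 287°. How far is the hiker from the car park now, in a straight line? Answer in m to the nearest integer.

Leg 1 (039°, 2485 m): east 2485 sin 39° = 1563.86, north 2485 cos 39° = 1931.21
Leg 2 (359°, 3241 m): east 3241 sin 359° = -56.56, north 3241 cos 359° = 3240.51
Leg 3 (287°, 160 m): east 160 sin 287° = -153.01, north 160 cos 287° = 46.78
Net: 1354.29 east, 5218.49 north. Distance = √((1354.29)² + (5218.49)²) = 5391.361 m.

5391 m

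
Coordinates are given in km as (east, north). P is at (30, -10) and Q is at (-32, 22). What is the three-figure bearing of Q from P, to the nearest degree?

Δeast = -32 − 30 = -62.00; Δnorth = 22 − -10 = 32.00.
Bearing = atan2(Δeast, Δnorth) mod 360° = 297.30° ≈ 297°.

297°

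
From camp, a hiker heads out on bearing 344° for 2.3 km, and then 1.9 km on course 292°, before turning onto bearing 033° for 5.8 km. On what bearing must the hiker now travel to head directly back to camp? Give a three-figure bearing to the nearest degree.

186°

Leg 1 (344°, 2.3 km): east 2.3 sin 344° = -0.63, north 2.3 cos 344° = 2.21
Leg 2 (292°, 1.9 km): east 1.9 sin 292° = -1.76, north 1.9 cos 292° = 0.71
Leg 3 (033°, 5.8 km): east 5.8 sin 33° = 3.16, north 5.8 cos 33° = 4.86
Net displacement: 0.76 east, 7.79 north. Direction back to start is (-0.76, -7.79): bearing = atan2(-0.76, -7.79) mod 360° = 185.60° ≈ 186°.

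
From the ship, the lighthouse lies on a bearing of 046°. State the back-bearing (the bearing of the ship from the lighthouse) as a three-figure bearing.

226°

Back-bearing = 046° + 180° = 226°.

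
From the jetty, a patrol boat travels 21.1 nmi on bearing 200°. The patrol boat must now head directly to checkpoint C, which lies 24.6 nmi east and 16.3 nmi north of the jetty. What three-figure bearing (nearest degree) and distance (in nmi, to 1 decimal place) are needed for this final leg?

041°, 48.1 nmi

Leg 1 (200°, 21.1 nmi): east 21.1 sin 200° = -7.22, north 21.1 cos 200° = -19.83
Current position: (-7.22, -19.83). Target: (24.6, 16.3). Remaining: Δeast = 31.82, Δnorth = 36.13.
Bearing = atan2(31.82, 36.13) mod 360° = 41.37°; distance = √((31.82)² + (36.13)²) = 48.140 nmi.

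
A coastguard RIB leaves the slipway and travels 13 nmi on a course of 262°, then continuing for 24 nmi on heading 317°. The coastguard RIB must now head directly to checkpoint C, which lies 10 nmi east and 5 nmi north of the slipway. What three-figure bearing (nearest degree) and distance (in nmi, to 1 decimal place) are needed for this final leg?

Leg 1 (262°, 13 nmi): east 13 sin 262° = -12.87, north 13 cos 262° = -1.81
Leg 2 (317°, 24 nmi): east 24 sin 317° = -16.37, north 24 cos 317° = 17.55
Current position: (-29.24, 15.74). Target: (10, 5). Remaining: Δeast = 39.24, Δnorth = -10.74.
Bearing = atan2(39.24, -10.74) mod 360° = 105.31°; distance = √((39.24)² + (-10.74)²) = 40.685 nmi.

105°, 40.7 nmi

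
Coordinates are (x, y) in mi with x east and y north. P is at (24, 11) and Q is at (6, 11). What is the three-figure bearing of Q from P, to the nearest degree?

270°

Δeast = 6 − 24 = -18.00; Δnorth = 11 − 11 = 0.00.
Bearing = atan2(Δeast, Δnorth) mod 360° = 270.00° ≈ 270°.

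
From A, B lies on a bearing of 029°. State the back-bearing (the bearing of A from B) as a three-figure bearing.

Back-bearing = 029° + 180° = 209°.

209°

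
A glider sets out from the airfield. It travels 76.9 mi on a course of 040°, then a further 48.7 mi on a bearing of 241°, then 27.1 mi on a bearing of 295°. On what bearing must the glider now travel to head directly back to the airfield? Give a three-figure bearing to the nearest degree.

Leg 1 (040°, 76.9 mi): east 76.9 sin 40° = 49.43, north 76.9 cos 40° = 58.91
Leg 2 (241°, 48.7 mi): east 48.7 sin 241° = -42.59, north 48.7 cos 241° = -23.61
Leg 3 (295°, 27.1 mi): east 27.1 sin 295° = -24.56, north 27.1 cos 295° = 11.45
Net displacement: -17.72 east, 46.75 north. Direction back to start is (17.72, -46.75): bearing = atan2(17.72, -46.75) mod 360° = 159.24° ≈ 159°.

159°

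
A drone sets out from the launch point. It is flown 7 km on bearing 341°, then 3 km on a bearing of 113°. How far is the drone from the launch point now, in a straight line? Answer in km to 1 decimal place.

5.5 km

Leg 1 (341°, 7 km): east 7 sin 341° = -2.28, north 7 cos 341° = 6.62
Leg 2 (113°, 3 km): east 3 sin 113° = 2.76, north 3 cos 113° = -1.17
Net: 0.48 east, 5.45 north. Distance = √((0.48)² + (5.45)²) = 5.468 km.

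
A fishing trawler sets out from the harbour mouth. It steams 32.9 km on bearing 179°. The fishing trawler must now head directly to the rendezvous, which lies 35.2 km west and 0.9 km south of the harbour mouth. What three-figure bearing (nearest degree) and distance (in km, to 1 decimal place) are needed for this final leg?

Leg 1 (179°, 32.9 km): east 32.9 sin 179° = 0.57, north 32.9 cos 179° = -32.89
Current position: (0.57, -32.89). Target: (-35.2, -0.9). Remaining: Δeast = -35.77, Δnorth = 31.99.
Bearing = atan2(-35.77, 31.99) mod 360° = 311.81°; distance = √((-35.77)² + (31.99)²) = 47.994 km.

312°, 48.0 km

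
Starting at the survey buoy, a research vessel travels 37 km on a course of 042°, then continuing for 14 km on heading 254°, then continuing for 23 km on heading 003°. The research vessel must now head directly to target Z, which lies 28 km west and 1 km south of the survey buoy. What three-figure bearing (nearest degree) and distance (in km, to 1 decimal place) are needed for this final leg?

220°, 62.5 km

Leg 1 (042°, 37 km): east 37 sin 42° = 24.76, north 37 cos 42° = 27.50
Leg 2 (254°, 14 km): east 14 sin 254° = -13.46, north 14 cos 254° = -3.86
Leg 3 (003°, 23 km): east 23 sin 3° = 1.20, north 23 cos 3° = 22.97
Current position: (12.50, 46.61). Target: (-28, -1). Remaining: Δeast = -40.50, Δnorth = -47.61.
Bearing = atan2(-40.50, -47.61) mod 360° = 220.39°; distance = √((-40.50)² + (-47.61)²) = 62.505 km.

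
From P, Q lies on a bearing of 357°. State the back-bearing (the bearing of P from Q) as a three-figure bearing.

177°

Back-bearing = 357° − 180° = 177°.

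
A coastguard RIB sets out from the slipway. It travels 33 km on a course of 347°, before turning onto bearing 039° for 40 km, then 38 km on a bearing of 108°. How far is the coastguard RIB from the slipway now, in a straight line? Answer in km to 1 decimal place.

74.5 km

Leg 1 (347°, 33 km): east 33 sin 347° = -7.42, north 33 cos 347° = 32.15
Leg 2 (039°, 40 km): east 40 sin 39° = 25.17, north 40 cos 39° = 31.09
Leg 3 (108°, 38 km): east 38 sin 108° = 36.14, north 38 cos 108° = -11.74
Net: 53.89 east, 51.50 north. Distance = √((53.89)² + (51.50)²) = 74.539 km.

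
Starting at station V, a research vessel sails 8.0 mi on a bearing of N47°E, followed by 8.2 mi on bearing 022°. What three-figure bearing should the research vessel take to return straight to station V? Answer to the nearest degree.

214°

Leg 1 (N47°E, 8.0 mi): east 8.0 sin 47° = 5.85, north 8.0 cos 47° = 5.46
Leg 2 (022°, 8.2 mi): east 8.2 sin 22° = 3.07, north 8.2 cos 22° = 7.60
Net displacement: 8.92 east, 13.06 north. Direction back to start is (-8.92, -13.06): bearing = atan2(-8.92, -13.06) mod 360° = 214.34° ≈ 214°.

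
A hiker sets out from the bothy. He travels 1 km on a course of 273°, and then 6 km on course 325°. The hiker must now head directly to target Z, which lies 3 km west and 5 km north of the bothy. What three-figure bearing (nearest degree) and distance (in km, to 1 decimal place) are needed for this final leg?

089°, 1.4 km

Leg 1 (273°, 1 km): east 1 sin 273° = -1.00, north 1 cos 273° = 0.05
Leg 2 (325°, 6 km): east 6 sin 325° = -3.44, north 6 cos 325° = 4.91
Current position: (-4.44, 4.97). Target: (-3, 5). Remaining: Δeast = 1.44, Δnorth = 0.03.
Bearing = atan2(1.44, 0.03) mod 360° = 88.70°; distance = √((1.44)² + (0.03)²) = 1.440 km.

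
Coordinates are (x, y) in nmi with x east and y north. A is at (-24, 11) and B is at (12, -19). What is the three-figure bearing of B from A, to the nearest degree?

130°

Δeast = 12 − -24 = 36.00; Δnorth = -19 − 11 = -30.00.
Bearing = atan2(Δeast, Δnorth) mod 360° = 129.81° ≈ 130°.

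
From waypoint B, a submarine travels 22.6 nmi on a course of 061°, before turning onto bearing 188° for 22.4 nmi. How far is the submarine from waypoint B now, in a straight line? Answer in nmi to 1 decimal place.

20.1 nmi

Leg 1 (061°, 22.6 nmi): east 22.6 sin 61° = 19.77, north 22.6 cos 61° = 10.96
Leg 2 (188°, 22.4 nmi): east 22.4 sin 188° = -3.12, north 22.4 cos 188° = -22.18
Net: 16.65 east, -11.23 north. Distance = √((16.65)² + (-11.23)²) = 20.080 nmi.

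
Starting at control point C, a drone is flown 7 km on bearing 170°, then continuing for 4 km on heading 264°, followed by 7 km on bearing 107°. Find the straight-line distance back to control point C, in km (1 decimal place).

10.2 km

Leg 1 (170°, 7 km): east 7 sin 170° = 1.22, north 7 cos 170° = -6.89
Leg 2 (264°, 4 km): east 4 sin 264° = -3.98, north 4 cos 264° = -0.42
Leg 3 (107°, 7 km): east 7 sin 107° = 6.69, north 7 cos 107° = -2.05
Net: 3.93 east, -9.36 north. Distance = √((3.93)² + (-9.36)²) = 10.151 km.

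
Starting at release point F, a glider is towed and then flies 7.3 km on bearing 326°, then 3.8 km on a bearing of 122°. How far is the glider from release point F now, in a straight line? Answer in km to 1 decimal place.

Leg 1 (326°, 7.3 km): east 7.3 sin 326° = -4.08, north 7.3 cos 326° = 6.05
Leg 2 (122°, 3.8 km): east 3.8 sin 122° = 3.22, north 3.8 cos 122° = -2.01
Net: -0.86 east, 4.04 north. Distance = √((-0.86)² + (4.04)²) = 4.129 km.

4.1 km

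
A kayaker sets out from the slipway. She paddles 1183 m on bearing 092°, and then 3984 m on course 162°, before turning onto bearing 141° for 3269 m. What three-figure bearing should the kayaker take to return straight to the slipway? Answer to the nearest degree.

325°

Leg 1 (092°, 1183 m): east 1183 sin 92° = 1182.28, north 1183 cos 92° = -41.29
Leg 2 (162°, 3984 m): east 3984 sin 162° = 1231.12, north 3984 cos 162° = -3789.01
Leg 3 (141°, 3269 m): east 3269 sin 141° = 2057.25, north 3269 cos 141° = -2540.49
Net displacement: 4470.65 east, -6370.79 north. Direction back to start is (-4470.65, 6370.79): bearing = atan2(-4470.65, 6370.79) mod 360° = 324.94° ≈ 325°.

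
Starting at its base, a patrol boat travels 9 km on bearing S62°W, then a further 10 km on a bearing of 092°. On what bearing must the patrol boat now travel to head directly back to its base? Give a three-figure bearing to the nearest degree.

336°

Leg 1 (S62°W, 9 km): east 9 sin 242° = -7.95, north 9 cos 242° = -4.23
Leg 2 (092°, 10 km): east 10 sin 92° = 9.99, north 10 cos 92° = -0.35
Net displacement: 2.05 east, -4.57 north. Direction back to start is (-2.05, 4.57): bearing = atan2(-2.05, 4.57) mod 360° = 335.89° ≈ 336°.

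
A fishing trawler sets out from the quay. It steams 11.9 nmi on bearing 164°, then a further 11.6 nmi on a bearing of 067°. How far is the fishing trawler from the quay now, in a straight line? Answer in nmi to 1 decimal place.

15.6 nmi

Leg 1 (164°, 11.9 nmi): east 11.9 sin 164° = 3.28, north 11.9 cos 164° = -11.44
Leg 2 (067°, 11.6 nmi): east 11.6 sin 67° = 10.68, north 11.6 cos 67° = 4.53
Net: 13.96 east, -6.91 north. Distance = √((13.96)² + (-6.91)²) = 15.573 nmi.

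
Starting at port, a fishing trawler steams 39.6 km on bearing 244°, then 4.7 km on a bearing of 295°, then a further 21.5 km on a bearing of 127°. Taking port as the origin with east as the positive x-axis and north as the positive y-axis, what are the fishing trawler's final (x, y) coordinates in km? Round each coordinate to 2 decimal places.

(-22.68, -28.31)

Leg 1 (244°, 39.6 km): east 39.6 sin 244° = -35.59, north 39.6 cos 244° = -17.36
Leg 2 (295°, 4.7 km): east 4.7 sin 295° = -4.26, north 4.7 cos 295° = 1.99
Leg 3 (127°, 21.5 km): east 21.5 sin 127° = 17.17, north 21.5 cos 127° = -12.94
Summing: -22.68 km east, -28.31 km north → (-22.68, -28.31).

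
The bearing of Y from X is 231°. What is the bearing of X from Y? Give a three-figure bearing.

051°

Back-bearing = 231° − 180° = 051°.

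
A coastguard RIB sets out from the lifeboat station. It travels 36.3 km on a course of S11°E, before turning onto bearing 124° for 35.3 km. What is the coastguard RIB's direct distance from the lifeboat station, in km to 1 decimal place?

66.2 km

Leg 1 (S11°E, 36.3 km): east 36.3 sin 169° = 6.93, north 36.3 cos 169° = -35.63
Leg 2 (124°, 35.3 km): east 35.3 sin 124° = 29.27, north 35.3 cos 124° = -19.74
Net: 36.19 east, -55.37 north. Distance = √((36.19)² + (-55.37)²) = 66.151 km.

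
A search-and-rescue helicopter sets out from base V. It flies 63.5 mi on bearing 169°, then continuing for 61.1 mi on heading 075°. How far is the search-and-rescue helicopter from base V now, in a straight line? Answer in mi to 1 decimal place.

85.0 mi

Leg 1 (169°, 63.5 mi): east 63.5 sin 169° = 12.12, north 63.5 cos 169° = -62.33
Leg 2 (075°, 61.1 mi): east 61.1 sin 75° = 59.02, north 61.1 cos 75° = 15.81
Net: 71.13 east, -46.52 north. Distance = √((71.13)² + (-46.52)²) = 84.995 mi.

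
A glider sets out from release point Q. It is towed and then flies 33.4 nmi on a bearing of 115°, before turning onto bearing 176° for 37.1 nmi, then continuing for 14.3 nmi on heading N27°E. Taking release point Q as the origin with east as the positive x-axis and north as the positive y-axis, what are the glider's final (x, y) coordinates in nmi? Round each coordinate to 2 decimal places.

(39.35, -38.38)

Leg 1 (115°, 33.4 nmi): east 33.4 sin 115° = 30.27, north 33.4 cos 115° = -14.12
Leg 2 (176°, 37.1 nmi): east 37.1 sin 176° = 2.59, north 37.1 cos 176° = -37.01
Leg 3 (N27°E, 14.3 nmi): east 14.3 sin 27° = 6.49, north 14.3 cos 27° = 12.74
Summing: 39.35 nmi east, -38.38 nmi north → (39.35, -38.38).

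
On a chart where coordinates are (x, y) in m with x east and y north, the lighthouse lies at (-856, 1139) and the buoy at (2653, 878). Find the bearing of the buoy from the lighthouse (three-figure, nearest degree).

Δeast = 2653 − -856 = 3509.00; Δnorth = 878 − 1139 = -261.00.
Bearing = atan2(Δeast, Δnorth) mod 360° = 94.25° ≈ 094°.

094°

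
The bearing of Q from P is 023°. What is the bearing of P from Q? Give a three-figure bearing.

203°

Back-bearing = 023° + 180° = 203°.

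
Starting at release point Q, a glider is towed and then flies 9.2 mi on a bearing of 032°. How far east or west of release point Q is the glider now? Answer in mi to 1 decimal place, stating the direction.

Leg 1 (032°, 9.2 mi): east 9.2 sin 32° = 4.88, north 9.2 cos 32° = 7.80
Net east component: 4.88 mi.

4.9 mi east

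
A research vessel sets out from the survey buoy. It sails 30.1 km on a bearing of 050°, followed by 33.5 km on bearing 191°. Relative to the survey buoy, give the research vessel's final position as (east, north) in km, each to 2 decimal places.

(16.67, -13.54)

Leg 1 (050°, 30.1 km): east 30.1 sin 50° = 23.06, north 30.1 cos 50° = 19.35
Leg 2 (191°, 33.5 km): east 33.5 sin 191° = -6.39, north 33.5 cos 191° = -32.88
Summing: 16.67 km east, -13.54 km north → (16.67, -13.54).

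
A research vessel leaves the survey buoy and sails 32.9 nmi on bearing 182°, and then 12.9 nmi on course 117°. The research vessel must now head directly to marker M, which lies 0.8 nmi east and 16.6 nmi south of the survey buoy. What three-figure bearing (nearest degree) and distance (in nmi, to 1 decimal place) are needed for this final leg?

337°, 24.1 nmi

Leg 1 (182°, 32.9 nmi): east 32.9 sin 182° = -1.15, north 32.9 cos 182° = -32.88
Leg 2 (117°, 12.9 nmi): east 12.9 sin 117° = 11.49, north 12.9 cos 117° = -5.86
Current position: (10.35, -38.74). Target: (0.8, -16.6). Remaining: Δeast = -9.55, Δnorth = 22.14.
Bearing = atan2(-9.55, 22.14) mod 360° = 336.67°; distance = √((-9.55)² + (22.14)²) = 24.107 nmi.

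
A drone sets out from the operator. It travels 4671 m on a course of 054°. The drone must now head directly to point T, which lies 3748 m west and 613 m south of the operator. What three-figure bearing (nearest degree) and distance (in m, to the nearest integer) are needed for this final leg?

Leg 1 (054°, 4671 m): east 4671 sin 54° = 3778.92, north 4671 cos 54° = 2745.54
Current position: (3778.92, 2745.54). Target: (-3748, -613). Remaining: Δeast = -7526.92, Δnorth = -3358.54.
Bearing = atan2(-7526.92, -3358.54) mod 360° = 245.95°; distance = √((-7526.92)² + (-3358.54)²) = 8242.228 m.

246°, 8242 m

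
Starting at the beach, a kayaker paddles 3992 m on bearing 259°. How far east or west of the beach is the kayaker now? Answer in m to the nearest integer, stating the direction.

Leg 1 (259°, 3992 m): east 3992 sin 259° = -3918.66, north 3992 cos 259° = -761.71
Net east component: -3918.66 m.

3919 m west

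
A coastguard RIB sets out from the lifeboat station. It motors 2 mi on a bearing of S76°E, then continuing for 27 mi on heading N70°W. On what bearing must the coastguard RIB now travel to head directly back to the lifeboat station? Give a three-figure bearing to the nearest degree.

110°

Leg 1 (S76°E, 2 mi): east 2 sin 104° = 1.94, north 2 cos 104° = -0.48
Leg 2 (N70°W, 27 mi): east 27 sin 290° = -25.37, north 27 cos 290° = 9.23
Net displacement: -23.43 east, 8.75 north. Direction back to start is (23.43, -8.75): bearing = atan2(23.43, -8.75) mod 360° = 110.48° ≈ 110°.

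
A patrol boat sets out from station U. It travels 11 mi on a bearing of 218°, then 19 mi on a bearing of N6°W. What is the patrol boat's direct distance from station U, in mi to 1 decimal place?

13.5 mi

Leg 1 (218°, 11 mi): east 11 sin 218° = -6.77, north 11 cos 218° = -8.67
Leg 2 (N6°W, 19 mi): east 19 sin 354° = -1.99, north 19 cos 354° = 18.90
Net: -8.76 east, 10.23 north. Distance = √((-8.76)² + (10.23)²) = 13.465 mi.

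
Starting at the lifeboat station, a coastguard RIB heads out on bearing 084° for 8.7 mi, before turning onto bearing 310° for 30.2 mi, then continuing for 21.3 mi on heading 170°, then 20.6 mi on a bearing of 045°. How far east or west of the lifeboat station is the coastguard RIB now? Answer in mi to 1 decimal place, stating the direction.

3.8 mi east

Leg 1 (084°, 8.7 mi): east 8.7 sin 84° = 8.65, north 8.7 cos 84° = 0.91
Leg 2 (310°, 30.2 mi): east 30.2 sin 310° = -23.13, north 30.2 cos 310° = 19.41
Leg 3 (170°, 21.3 mi): east 21.3 sin 170° = 3.70, north 21.3 cos 170° = -20.98
Leg 4 (045°, 20.6 mi): east 20.6 sin 45° = 14.57, north 20.6 cos 45° = 14.57
Net east component: 3.78 mi.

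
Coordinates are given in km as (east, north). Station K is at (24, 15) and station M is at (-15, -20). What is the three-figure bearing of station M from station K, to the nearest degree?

228°

Δeast = -15 − 24 = -39.00; Δnorth = -20 − 15 = -35.00.
Bearing = atan2(Δeast, Δnorth) mod 360° = 228.09° ≈ 228°.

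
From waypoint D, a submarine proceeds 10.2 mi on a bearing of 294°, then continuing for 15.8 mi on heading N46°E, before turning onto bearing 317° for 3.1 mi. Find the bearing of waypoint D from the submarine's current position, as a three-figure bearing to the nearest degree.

180°

Leg 1 (294°, 10.2 mi): east 10.2 sin 294° = -9.32, north 10.2 cos 294° = 4.15
Leg 2 (N46°E, 15.8 mi): east 15.8 sin 46° = 11.37, north 15.8 cos 46° = 10.98
Leg 3 (317°, 3.1 mi): east 3.1 sin 317° = -2.11, north 3.1 cos 317° = 2.27
Net displacement: -0.07 east, 17.39 north. Direction back to start is (0.07, -17.39): bearing = atan2(0.07, -17.39) mod 360° = 179.78° ≈ 180°.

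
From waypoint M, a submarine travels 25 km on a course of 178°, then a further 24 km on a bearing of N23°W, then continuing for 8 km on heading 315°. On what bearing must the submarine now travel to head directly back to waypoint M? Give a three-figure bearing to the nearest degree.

Leg 1 (178°, 25 km): east 25 sin 178° = 0.87, north 25 cos 178° = -24.98
Leg 2 (N23°W, 24 km): east 24 sin 337° = -9.38, north 24 cos 337° = 22.09
Leg 3 (315°, 8 km): east 8 sin 315° = -5.66, north 8 cos 315° = 5.66
Net displacement: -14.16 east, 2.76 north. Direction back to start is (14.16, -2.76): bearing = atan2(14.16, -2.76) mod 360° = 101.04° ≈ 101°.

101°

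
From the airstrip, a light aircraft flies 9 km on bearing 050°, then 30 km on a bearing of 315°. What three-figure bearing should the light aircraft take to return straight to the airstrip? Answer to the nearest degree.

152°

Leg 1 (050°, 9 km): east 9 sin 50° = 6.89, north 9 cos 50° = 5.79
Leg 2 (315°, 30 km): east 30 sin 315° = -21.21, north 30 cos 315° = 21.21
Net displacement: -14.32 east, 27.00 north. Direction back to start is (14.32, -27.00): bearing = atan2(14.32, -27.00) mod 360° = 152.06° ≈ 152°.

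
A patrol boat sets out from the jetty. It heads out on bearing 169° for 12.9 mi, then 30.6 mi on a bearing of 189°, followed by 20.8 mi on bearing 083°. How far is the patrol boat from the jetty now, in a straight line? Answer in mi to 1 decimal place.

Leg 1 (169°, 12.9 mi): east 12.9 sin 169° = 2.46, north 12.9 cos 169° = -12.66
Leg 2 (189°, 30.6 mi): east 30.6 sin 189° = -4.79, north 30.6 cos 189° = -30.22
Leg 3 (083°, 20.8 mi): east 20.8 sin 83° = 20.64, north 20.8 cos 83° = 2.53
Net: 18.32 east, -40.35 north. Distance = √((18.32)² + (-40.35)²) = 44.315 mi.

44.3 mi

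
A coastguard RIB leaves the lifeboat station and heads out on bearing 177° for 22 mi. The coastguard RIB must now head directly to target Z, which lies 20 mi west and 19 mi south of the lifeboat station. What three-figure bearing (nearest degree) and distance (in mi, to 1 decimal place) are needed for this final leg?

278°, 21.4 mi

Leg 1 (177°, 22 mi): east 22 sin 177° = 1.15, north 22 cos 177° = -21.97
Current position: (1.15, -21.97). Target: (-20, -19). Remaining: Δeast = -21.15, Δnorth = 2.97.
Bearing = atan2(-21.15, 2.97) mod 360° = 277.99°; distance = √((-21.15)² + (2.97)²) = 21.359 mi.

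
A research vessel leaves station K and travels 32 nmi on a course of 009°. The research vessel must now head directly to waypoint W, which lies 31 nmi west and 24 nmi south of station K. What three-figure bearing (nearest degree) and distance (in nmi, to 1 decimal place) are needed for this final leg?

Leg 1 (009°, 32 nmi): east 32 sin 9° = 5.01, north 32 cos 9° = 31.61
Current position: (5.01, 31.61). Target: (-31, -24). Remaining: Δeast = -36.01, Δnorth = -55.61.
Bearing = atan2(-36.01, -55.61) mod 360° = 212.92°; distance = √((-36.01)² + (-55.61)²) = 66.245 nmi.

213°, 66.2 nmi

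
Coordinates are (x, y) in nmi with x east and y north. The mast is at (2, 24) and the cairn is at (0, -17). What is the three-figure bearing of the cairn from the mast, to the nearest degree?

183°

Δeast = 0 − 2 = -2.00; Δnorth = -17 − 24 = -41.00.
Bearing = atan2(Δeast, Δnorth) mod 360° = 182.79° ≈ 183°.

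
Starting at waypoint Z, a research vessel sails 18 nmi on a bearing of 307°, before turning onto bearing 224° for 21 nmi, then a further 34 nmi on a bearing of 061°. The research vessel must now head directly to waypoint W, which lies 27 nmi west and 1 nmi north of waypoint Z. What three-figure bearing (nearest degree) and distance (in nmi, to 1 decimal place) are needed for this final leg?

248°, 30.0 nmi

Leg 1 (307°, 18 nmi): east 18 sin 307° = -14.38, north 18 cos 307° = 10.83
Leg 2 (224°, 21 nmi): east 21 sin 224° = -14.59, north 21 cos 224° = -15.11
Leg 3 (061°, 34 nmi): east 34 sin 61° = 29.74, north 34 cos 61° = 16.48
Current position: (0.77, 12.21). Target: (-27, 1). Remaining: Δeast = -27.77, Δnorth = -11.21.
Bearing = atan2(-27.77, -11.21) mod 360° = 248.02°; distance = √((-27.77)² + (-11.21)²) = 29.951 nmi.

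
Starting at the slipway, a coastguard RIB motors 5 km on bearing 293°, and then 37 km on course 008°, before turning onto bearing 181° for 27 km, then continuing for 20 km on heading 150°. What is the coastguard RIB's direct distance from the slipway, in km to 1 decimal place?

11.6 km

Leg 1 (293°, 5 km): east 5 sin 293° = -4.60, north 5 cos 293° = 1.95
Leg 2 (008°, 37 km): east 37 sin 8° = 5.15, north 37 cos 8° = 36.64
Leg 3 (181°, 27 km): east 27 sin 181° = -0.47, north 27 cos 181° = -27.00
Leg 4 (150°, 20 km): east 20 sin 150° = 10.00, north 20 cos 150° = -17.32
Net: 10.08 east, -5.72 north. Distance = √((10.08)² + (-5.72)²) = 11.587 km.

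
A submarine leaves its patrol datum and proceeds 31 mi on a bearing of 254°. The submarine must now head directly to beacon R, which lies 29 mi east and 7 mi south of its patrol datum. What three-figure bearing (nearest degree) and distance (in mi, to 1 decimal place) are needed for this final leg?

088°, 58.8 mi

Leg 1 (254°, 31 mi): east 31 sin 254° = -29.80, north 31 cos 254° = -8.54
Current position: (-29.80, -8.54). Target: (29, -7). Remaining: Δeast = 58.80, Δnorth = 1.54.
Bearing = atan2(58.80, 1.54) mod 360° = 88.50°; distance = √((58.80)² + (1.54)²) = 58.819 mi.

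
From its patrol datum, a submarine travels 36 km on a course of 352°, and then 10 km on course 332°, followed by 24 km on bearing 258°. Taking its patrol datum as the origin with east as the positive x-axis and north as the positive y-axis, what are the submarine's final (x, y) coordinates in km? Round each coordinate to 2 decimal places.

Leg 1 (352°, 36 km): east 36 sin 352° = -5.01, north 36 cos 352° = 35.65
Leg 2 (332°, 10 km): east 10 sin 332° = -4.69, north 10 cos 332° = 8.83
Leg 3 (258°, 24 km): east 24 sin 258° = -23.48, north 24 cos 258° = -4.99
Summing: -33.18 km east, 39.49 km north → (-33.18, 39.49).

(-33.18, 39.49)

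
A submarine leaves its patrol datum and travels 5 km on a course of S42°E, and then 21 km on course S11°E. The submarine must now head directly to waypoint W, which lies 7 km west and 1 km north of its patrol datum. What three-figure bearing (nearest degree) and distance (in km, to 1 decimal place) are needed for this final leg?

330°, 29.1 km

Leg 1 (S42°E, 5 km): east 5 sin 138° = 3.35, north 5 cos 138° = -3.72
Leg 2 (S11°E, 21 km): east 21 sin 169° = 4.01, north 21 cos 169° = -20.61
Current position: (7.35, -24.33). Target: (-7, 1). Remaining: Δeast = -14.35, Δnorth = 25.33.
Bearing = atan2(-14.35, 25.33) mod 360° = 330.46°; distance = √((-14.35)² + (25.33)²) = 29.114 km.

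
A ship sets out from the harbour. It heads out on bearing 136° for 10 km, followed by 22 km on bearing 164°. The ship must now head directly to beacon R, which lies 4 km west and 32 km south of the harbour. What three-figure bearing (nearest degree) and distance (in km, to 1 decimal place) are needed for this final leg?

258°, 17.4 km

Leg 1 (136°, 10 km): east 10 sin 136° = 6.95, north 10 cos 136° = -7.19
Leg 2 (164°, 22 km): east 22 sin 164° = 6.06, north 22 cos 164° = -21.15
Current position: (13.01, -28.34). Target: (-4, -32). Remaining: Δeast = -17.01, Δnorth = -3.66.
Bearing = atan2(-17.01, -3.66) mod 360° = 257.86°; distance = √((-17.01)² + (-3.66)²) = 17.400 km.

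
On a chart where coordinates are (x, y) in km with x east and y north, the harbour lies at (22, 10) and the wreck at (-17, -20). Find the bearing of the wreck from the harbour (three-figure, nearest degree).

232°

Δeast = -17 − 22 = -39.00; Δnorth = -20 − 10 = -30.00.
Bearing = atan2(Δeast, Δnorth) mod 360° = 232.43° ≈ 232°.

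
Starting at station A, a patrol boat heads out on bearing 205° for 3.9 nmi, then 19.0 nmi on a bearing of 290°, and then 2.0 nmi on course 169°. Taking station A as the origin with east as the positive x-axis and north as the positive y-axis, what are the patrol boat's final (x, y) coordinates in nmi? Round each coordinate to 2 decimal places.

(-19.12, 1.00)

Leg 1 (205°, 3.9 nmi): east 3.9 sin 205° = -1.65, north 3.9 cos 205° = -3.53
Leg 2 (290°, 19.0 nmi): east 19.0 sin 290° = -17.85, north 19.0 cos 290° = 6.50
Leg 3 (169°, 2.0 nmi): east 2.0 sin 169° = 0.38, north 2.0 cos 169° = -1.96
Summing: -19.12 nmi east, 1.00 nmi north → (-19.12, 1.00).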